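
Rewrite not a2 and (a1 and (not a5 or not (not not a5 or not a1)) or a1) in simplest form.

not a2 and a1

not a2 and (a1 and (not a5 or not (not not a5 or not a1)) or a1)
= not a2 and (a1 and (not a5 or not a5 and a1) or a1)   (De Morgan)
= not a2 and (a1 and not a5 or a1)   (absorption)
= not a2 and a1   (absorption)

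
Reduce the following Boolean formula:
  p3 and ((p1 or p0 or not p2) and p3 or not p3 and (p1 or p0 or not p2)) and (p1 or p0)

p3 and ((p1 or p0 or not p2) and p3 or not p3 and (p1 or p0 or not p2)) and (p1 or p0)
= p3 and (p1 or p0 or not p2) and (p1 or p0)
= p3 and (p1 or p0)

p3 and (p1 or p0)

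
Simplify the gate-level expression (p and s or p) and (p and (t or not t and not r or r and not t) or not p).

(p and s or p) and (p and (t or not t and not r or r and not t) or not p)
= p and (p and (t or not t and not r or r and not t) or not p)   (absorption)
= p and (p and (t or not t) or not p)   (distribution)
= p and (p or not p)   (complement / identity)
= p   (complement / identity)

p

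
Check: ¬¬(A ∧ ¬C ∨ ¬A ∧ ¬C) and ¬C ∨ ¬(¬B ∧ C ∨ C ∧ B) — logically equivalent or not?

Yes

E1: ¬¬(A ∧ ¬C ∨ ¬A ∧ ¬C)
    = ¬¬¬C
    = ¬C
E2: ¬C ∨ ¬(¬B ∧ C ∨ C ∧ B)
    = ¬C ∨ ¬C
    = ¬C
Both reduce to ¬C, so they are equivalent.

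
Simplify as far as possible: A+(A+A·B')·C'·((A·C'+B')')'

A+(A+A·B')·C'·((A·C'+B')')'
= A+A·C'·((A·C'+B')')'   (absorption)
= A+A·C'·(A·C'+B')   (double negation)
= A+A·C'   (absorption)
= A   (absorption)

A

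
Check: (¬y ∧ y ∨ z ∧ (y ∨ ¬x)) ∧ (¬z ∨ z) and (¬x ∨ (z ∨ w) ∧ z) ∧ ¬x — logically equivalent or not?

No

E1: (¬y ∧ y ∨ z ∧ (y ∨ ¬x)) ∧ (¬z ∨ z)
    = ¬y ∧ y ∨ z ∧ (y ∨ ¬x)
    = z ∧ (y ∨ ¬x)
E2: (¬x ∨ (z ∨ w) ∧ z) ∧ ¬x
    = (¬x ∨ z) ∧ ¬x
    = ¬x
These differ: at w=0, x=1, y=1, z=1, E1 = 1 but E2 = 0.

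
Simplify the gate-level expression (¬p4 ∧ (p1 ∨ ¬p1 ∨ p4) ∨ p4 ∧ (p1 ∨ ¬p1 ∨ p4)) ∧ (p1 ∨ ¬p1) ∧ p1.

p1

(¬p4 ∧ (p1 ∨ ¬p1 ∨ p4) ∨ p4 ∧ (p1 ∨ ¬p1 ∨ p4)) ∧ (p1 ∨ ¬p1) ∧ p1
= (p1 ∨ ¬p1 ∨ p4) ∧ (p1 ∨ ¬p1) ∧ p1
= (p1 ∨ ¬p1) ∧ p1
= p1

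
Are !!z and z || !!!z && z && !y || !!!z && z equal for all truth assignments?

E1: !!z
    = z   [double negation]
E2: z || !!!z && z && !y || !!!z && z
    = z || !!!z && z   [absorption]
    = z || !z && z   [double negation]
    = z   [complement / identity]
Both reduce to z, so they are equivalent.

Yes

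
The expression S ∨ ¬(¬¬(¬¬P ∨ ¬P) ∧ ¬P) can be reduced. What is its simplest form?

S ∨ ¬(¬¬(¬¬P ∨ ¬P) ∧ ¬P)
= S ∨ ¬(¬(¬P ∧ P) ∧ ¬P)   [De Morgan]
= S ∨ ¬P ∧ P ∨ P   [De Morgan]
= S ∨ P   [complement / identity]

S ∨ P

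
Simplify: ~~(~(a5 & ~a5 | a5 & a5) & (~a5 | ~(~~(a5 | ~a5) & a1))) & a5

~~(~(a5 & ~a5 | a5 & a5) & (~a5 | ~(~~(a5 | ~a5) & a1))) & a5
= ~~(~a5 & (~a5 | ~(~~(a5 | ~a5) & a1))) & a5   [distribution]
= ~~(~a5 & (~a5 | ~((a5 | ~a5) & a1))) & a5   [double negation]
= ~a5 & (~a5 | ~((a5 | ~a5) & a1)) & a5   [double negation]
= ~a5 & (~a5 | ~a1) & a5   [complement / identity]
= ~a5 & a5   [absorption]
= 0   [complement]

0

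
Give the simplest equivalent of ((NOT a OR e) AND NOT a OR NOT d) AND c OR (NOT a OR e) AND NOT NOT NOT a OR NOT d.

((NOT a OR e) AND NOT a OR NOT d) AND c OR (NOT a OR e) AND NOT NOT NOT a OR NOT d
= ((NOT a OR e) AND NOT a OR NOT d) AND c OR (NOT a OR e) AND NOT a OR NOT d   [double negation]
= (NOT a OR e) AND NOT a OR NOT d   [absorption]
= NOT a OR NOT d   [absorption]

NOT a OR NOT d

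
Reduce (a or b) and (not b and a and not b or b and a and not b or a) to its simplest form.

(a or b) and (not b and a and not b or b and a and not b or a)
= (a or b) and (a and not b or a)   (distribution)
= (a or b) and a   (absorption)
= a   (absorption)

a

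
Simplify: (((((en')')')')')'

en

(((((en')')')')')'
= (((en')')')'   — double negation
= (en')'   — double negation
= en   — double negation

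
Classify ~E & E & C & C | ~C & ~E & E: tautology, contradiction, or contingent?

contradiction

~E & E & C & C | ~C & ~E & E
= ~E & E & C | ~C & ~E & E   (idempotence)
= ~E & E   (distribution)
= 0   (complement)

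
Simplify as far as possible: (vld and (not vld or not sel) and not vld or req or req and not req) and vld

req and vld

(vld and (not vld or not sel) and not vld or req or req and not req) and vld
= (vld and not vld or req or req and not req) and vld   [absorption]
= (req or req and not req) and vld   [complement / identity]
= req and vld   [complement / identity]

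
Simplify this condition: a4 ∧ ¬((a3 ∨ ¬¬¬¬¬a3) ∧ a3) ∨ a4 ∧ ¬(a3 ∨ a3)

a4 ∧ ¬((a3 ∨ ¬¬¬¬¬a3) ∧ a3) ∨ a4 ∧ ¬(a3 ∨ a3)
= a4 ∧ ¬((a3 ∨ ¬¬¬¬¬a3) ∧ a3) ∨ a4 ∧ ¬a3   — idempotence
= a4 ∧ ¬((a3 ∨ ¬¬¬a3) ∧ a3) ∨ a4 ∧ ¬a3   — double negation
= a4 ∧ ¬((a3 ∨ ¬a3) ∧ a3) ∨ a4 ∧ ¬a3   — double negation
= a4 ∧ ¬a3 ∨ a4 ∧ ¬a3   — complement / identity
= a4 ∧ ¬a3   — idempotence

a4 ∧ ¬a3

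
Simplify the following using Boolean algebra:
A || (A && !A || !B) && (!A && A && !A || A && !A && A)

A

A || (A && !A || !B) && (!A && A && !A || A && !A && A)
= A || (A && !A || !B) && A && !A
= A || A && !A
= A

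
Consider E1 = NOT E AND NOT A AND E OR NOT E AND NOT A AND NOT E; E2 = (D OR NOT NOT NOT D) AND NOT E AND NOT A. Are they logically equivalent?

E1: NOT E AND NOT A AND E OR NOT E AND NOT A AND NOT E
    = NOT E AND NOT A   (distribution)
E2: (D OR NOT NOT NOT D) AND NOT E AND NOT A
    = (D OR NOT D) AND NOT E AND NOT A   (double negation)
    = NOT E AND NOT A   (complement / identity)
Both reduce to NOT E AND NOT A, so they are equivalent.

Yes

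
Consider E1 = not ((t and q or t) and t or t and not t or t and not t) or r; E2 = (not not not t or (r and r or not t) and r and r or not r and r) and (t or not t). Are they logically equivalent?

E1: not ((t and q or t) and t or t and not t or t and not t) or r
    = not ((t and q or t) and t or t and not t) or r   (idempotence)
    = not (t and t or t and not t) or r   (absorption)
    = not t or r   (distribution)
E2: (not not not t or (r and r or not t) and r and r or not r and r) and (t or not t)
    = (not not not t or r and r or not r and r) and (t or not t)   (absorption)
    = (not t or r and r or not r and r) and (t or not t)   (double negation)
    = not t or r and r or not r and r   (complement / identity)
    = not t or r   (distribution)
Both reduce to not t or r, so they are equivalent.

Yes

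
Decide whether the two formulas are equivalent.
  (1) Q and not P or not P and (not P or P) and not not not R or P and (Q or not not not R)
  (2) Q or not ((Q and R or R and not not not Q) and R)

Yes

E1: Q and not P or not P and (not P or P) and not not not R or P and (Q or not not not R)
    = Q and not P or not P and not not not R or P and (Q or not not not R)   [complement / identity]
    = (Q or not not not R) and not P or P and (Q or not not not R)   [distribution]
    = Q or not not not R   [distribution]
    = Q or not R   [double negation]
E2: Q or not ((Q and R or R and not not not Q) and R)
    = Q or not ((Q and R or R and not Q) and R)   [double negation]
    = Q or not (R and R)   [distribution]
    = Q or not R   [idempotence]
Both reduce to Q or not R, so they are equivalent.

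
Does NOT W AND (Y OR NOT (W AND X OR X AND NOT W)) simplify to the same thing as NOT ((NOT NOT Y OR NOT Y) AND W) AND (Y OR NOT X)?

Yes

E1: NOT W AND (Y OR NOT (W AND X OR X AND NOT W))
    = NOT W AND (Y OR NOT X)
E2: NOT ((NOT NOT Y OR NOT Y) AND W) AND (Y OR NOT X)
    = NOT ((Y OR NOT Y) AND W) AND (Y OR NOT X)
    = NOT W AND (Y OR NOT X)
Both reduce to NOT W AND (Y OR NOT X), so they are equivalent.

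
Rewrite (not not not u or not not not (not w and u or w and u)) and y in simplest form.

not u and y

(not not not u or not not not (not w and u or w and u)) and y
= (not not not u or not not not u) and y   — distribution
= not not not u and y   — idempotence
= not u and y   — double negation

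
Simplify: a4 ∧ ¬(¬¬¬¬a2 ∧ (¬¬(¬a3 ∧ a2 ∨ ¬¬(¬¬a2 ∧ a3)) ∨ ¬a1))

a4 ∧ ¬a2

a4 ∧ ¬(¬¬¬¬a2 ∧ (¬¬(¬a3 ∧ a2 ∨ ¬¬(¬¬a2 ∧ a3)) ∨ ¬a1))
= a4 ∧ ¬(¬¬¬¬a2 ∧ (¬¬(¬a3 ∧ a2 ∨ ¬¬a2 ∧ a3) ∨ ¬a1))
= a4 ∧ ¬(¬¬¬¬a2 ∧ (¬¬(¬a3 ∧ a2 ∨ a2 ∧ a3) ∨ ¬a1))
= a4 ∧ ¬(¬¬¬¬a2 ∧ (¬¬a2 ∨ ¬a1))
= a4 ∧ ¬(¬¬a2 ∧ (¬¬a2 ∨ ¬a1))
= a4 ∧ ¬¬¬a2
= a4 ∧ ¬a2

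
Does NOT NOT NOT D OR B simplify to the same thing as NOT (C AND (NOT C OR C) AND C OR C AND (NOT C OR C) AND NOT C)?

E1: NOT NOT NOT D OR B
    = NOT D OR B   — double negation
E2: NOT (C AND (NOT C OR C) AND C OR C AND (NOT C OR C) AND NOT C)
    = NOT (C AND (NOT C OR C))   — distribution
    = NOT C   — complement / identity
These differ: at B=0, C=1, D=0, E1 = 1 but E2 = 0.

No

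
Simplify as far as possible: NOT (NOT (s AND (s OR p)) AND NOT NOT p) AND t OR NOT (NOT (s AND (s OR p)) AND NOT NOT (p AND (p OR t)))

s OR NOT p

NOT (NOT (s AND (s OR p)) AND NOT NOT p) AND t OR NOT (NOT (s AND (s OR p)) AND NOT NOT (p AND (p OR t)))
= NOT (NOT (s AND (s OR p)) AND NOT NOT p) AND t OR NOT (NOT (s AND (s OR p)) AND NOT NOT p)
= NOT (NOT (s AND (s OR p)) AND NOT NOT p)
= s AND (s OR p) OR NOT p
= s OR NOT p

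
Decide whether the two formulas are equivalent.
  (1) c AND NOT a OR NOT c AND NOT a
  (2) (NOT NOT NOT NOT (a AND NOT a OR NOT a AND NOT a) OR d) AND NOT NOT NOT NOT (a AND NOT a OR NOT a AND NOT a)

Yes

E1: c AND NOT a OR NOT c AND NOT a
    = NOT a
E2: (NOT NOT NOT NOT (a AND NOT a OR NOT a AND NOT a) OR d) AND NOT NOT NOT NOT (a AND NOT a OR NOT a AND NOT a)
    = NOT NOT NOT NOT (a AND NOT a OR NOT a AND NOT a)
    = NOT NOT (a AND NOT a OR NOT a AND NOT a)
    = NOT NOT NOT a
    = NOT a
Both reduce to NOT a, so they are equivalent.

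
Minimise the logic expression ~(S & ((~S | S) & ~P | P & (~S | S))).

~(S & ((~S | S) & ~P | P & (~S | S)))
= ~(S & (~S | S))
= ~S

~S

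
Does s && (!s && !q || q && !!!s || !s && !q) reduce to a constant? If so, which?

yes, False

s && (!s && !q || q && !!!s || !s && !q)
= s && (!s && !q || q && !s || !s && !q)   [double negation]
= s && (!s || !s && !q)   [distribution]
= s && !s   [absorption]
= false   [complement]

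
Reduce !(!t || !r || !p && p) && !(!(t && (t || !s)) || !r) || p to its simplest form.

t && r || p

!(!t || !r || !p && p) && !(!(t && (t || !s)) || !r) || p
= !(!t || !r || !p && p) && !(!t || !r) || p   — absorption
= !(!t || !r) && !(!t || !r) || p   — complement / identity
= !(!t || !r) || p   — idempotence
= t && r || p   — De Morgan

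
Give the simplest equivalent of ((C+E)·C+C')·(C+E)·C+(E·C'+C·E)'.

C+E'

((C+E)·C+C')·(C+E)·C+(E·C'+C·E)'
= ((C+E)·C+C')·(C+E)·C+E'
= (C+E)·C+E'
= C+E'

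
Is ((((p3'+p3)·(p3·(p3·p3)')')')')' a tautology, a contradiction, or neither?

contradiction

((((p3'+p3)·(p3·(p3·p3)')')')')'
= ((((p3·(p3·p3)')')')')'   — complement / identity
= ((((p3·p3')')')')'   — idempotence
= ((p3·p3')')'   — double negation
= p3·p3'   — double negation
= 0   — complement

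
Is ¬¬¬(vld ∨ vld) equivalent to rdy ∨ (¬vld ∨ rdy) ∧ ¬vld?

No

E1: ¬¬¬(vld ∨ vld)
    = ¬(vld ∨ vld)   [double negation]
    = ¬vld   [idempotence]
E2: rdy ∨ (¬vld ∨ rdy) ∧ ¬vld
    = rdy ∨ ¬vld   [absorption]
These differ: at rdy=1, vld=1, E1 = 0 but E2 = 1.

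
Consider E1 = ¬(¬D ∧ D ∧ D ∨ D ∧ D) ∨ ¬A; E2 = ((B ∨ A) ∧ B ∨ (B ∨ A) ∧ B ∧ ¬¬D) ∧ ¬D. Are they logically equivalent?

No

E1: ¬(¬D ∧ D ∧ D ∨ D ∧ D) ∨ ¬A
    = ¬(¬D ∧ D ∨ D ∧ D) ∨ ¬A   [idempotence]
    = ¬D ∨ ¬A   [distribution]
E2: ((B ∨ A) ∧ B ∨ (B ∨ A) ∧ B ∧ ¬¬D) ∧ ¬D
    = ((B ∨ A) ∧ B ∨ (B ∨ A) ∧ B ∧ D) ∧ ¬D   [double negation]
    = (B ∨ A) ∧ B ∧ ¬D   [absorption]
    = B ∧ ¬D   [absorption]
These differ: at A=0, B=0, D=1, E1 = 1 but E2 = 0.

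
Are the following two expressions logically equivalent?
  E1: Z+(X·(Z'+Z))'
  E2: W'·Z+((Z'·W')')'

E1: Z+(X·(Z'+Z))'
    = Z+X'   [complement / identity]
E2: W'·Z+((Z'·W')')'
    = W'·Z+Z'·W'   [double negation]
    = W'   [distribution]
These differ: at W=1, X=0, Z=0, E1 = 1 but E2 = 0.

No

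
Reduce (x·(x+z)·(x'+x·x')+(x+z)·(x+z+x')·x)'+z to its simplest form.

(x·(x+z)·(x'+x·x')+(x+z)·(x+z+x')·x)'+z
= (x·(x+z)·(x'+x·x')+(x+z)·x)'+z
= (x·(x+z)·(x'+x·x')+x)'+z
= (x·(x'+x·x')+x)'+z
= (x·x'+x)'+z
= x'+z

x'+z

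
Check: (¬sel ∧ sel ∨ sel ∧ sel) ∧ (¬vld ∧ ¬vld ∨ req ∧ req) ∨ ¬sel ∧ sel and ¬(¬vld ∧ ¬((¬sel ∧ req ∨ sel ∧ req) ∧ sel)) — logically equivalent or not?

No

E1: (¬sel ∧ sel ∨ sel ∧ sel) ∧ (¬vld ∧ ¬vld ∨ req ∧ req) ∨ ¬sel ∧ sel
    = sel ∧ (¬vld ∧ ¬vld ∨ req ∧ req) ∨ ¬sel ∧ sel   (distribution)
    = sel ∧ (¬vld ∧ ¬vld ∨ req ∧ req)   (complement / identity)
    = sel ∧ (¬vld ∨ req ∧ req)   (idempotence)
    = sel ∧ (¬vld ∨ req)   (idempotence)
E2: ¬(¬vld ∧ ¬((¬sel ∧ req ∨ sel ∧ req) ∧ sel))
    = ¬(¬vld ∧ ¬(req ∧ sel))   (distribution)
    = vld ∨ req ∧ sel   (De Morgan)
These differ: at req=0, sel=0, vld=1, E1 = 0 but E2 = 1.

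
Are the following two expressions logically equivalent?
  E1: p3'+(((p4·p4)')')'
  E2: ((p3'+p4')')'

Yes

E1: p3'+(((p4·p4)')')'
    = p3'+(p4·p4)'   [double negation]
    = p3'+p4'   [idempotence]
E2: ((p3'+p4')')'
    = p3'+p4'   [double negation]
Both reduce to p3'+p4', so they are equivalent.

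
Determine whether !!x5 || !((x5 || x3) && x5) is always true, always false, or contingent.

!!x5 || !((x5 || x3) && x5)
= !!x5 || !x5
= x5 || !x5
= true

always true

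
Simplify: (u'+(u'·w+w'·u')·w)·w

(u'+(u'·w+w'·u')·w)·w
= (u'+u'·w)·w   [distribution]
= u'·w   [absorption]

u'·w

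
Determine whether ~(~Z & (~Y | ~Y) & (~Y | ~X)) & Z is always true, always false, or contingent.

contingent

~(~Z & (~Y | ~Y) & (~Y | ~X)) & Z
= ~(~Z & (~Y | ~Y & ~X)) & Z
= ~(~Z & ~Y) & Z
= (Z | Y) & Z
= Z
This depends on Z, so it is not a constant.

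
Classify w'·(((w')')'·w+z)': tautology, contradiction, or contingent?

w'·(((w')')'·w+z)'
= w'·(w'·w+z)'   [double negation]
= w'·z'   [complement / identity]
This depends on w, z, so it is not a constant.

contingent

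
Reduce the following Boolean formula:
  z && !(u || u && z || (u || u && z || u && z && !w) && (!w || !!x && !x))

z && !(u || u && z || (u || u && z || u && z && !w) && (!w || !!x && !x))
= z && !(u || u && z || (u || u && z || u && z && !w) && (!w || x && !x))
= z && !(u || u && z || (u || u && z) && (!w || x && !x))
= z && !(u || u && z || (u || u && z) && !w)
= z && !(u || u && z)
= z && !u

z && !u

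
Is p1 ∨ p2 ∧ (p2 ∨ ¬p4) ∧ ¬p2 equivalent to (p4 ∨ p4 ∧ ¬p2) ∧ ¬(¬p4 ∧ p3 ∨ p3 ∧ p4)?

No

E1: p1 ∨ p2 ∧ (p2 ∨ ¬p4) ∧ ¬p2
    = p1 ∨ p2 ∧ ¬p2
    = p1
E2: (p4 ∨ p4 ∧ ¬p2) ∧ ¬(¬p4 ∧ p3 ∨ p3 ∧ p4)
    = p4 ∧ ¬(¬p4 ∧ p3 ∨ p3 ∧ p4)
    = p4 ∧ ¬p3
These differ: at p1=1, p2=1, p3=1, p4=0, E1 = 1 but E2 = 0.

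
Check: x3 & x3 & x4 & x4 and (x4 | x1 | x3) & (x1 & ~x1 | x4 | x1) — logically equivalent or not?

E1: x3 & x3 & x4 & x4
    = x3 & x3 & x4   [idempotence]
    = x3 & x4   [idempotence]
E2: (x4 | x1 | x3) & (x1 & ~x1 | x4 | x1)
    = (x4 | x1 | x3) & (x4 | x1)   [complement / identity]
    = x4 | x1   [absorption]
These differ: at x1=1, x3=0, x4=1, E1 = 0 but E2 = 1.

No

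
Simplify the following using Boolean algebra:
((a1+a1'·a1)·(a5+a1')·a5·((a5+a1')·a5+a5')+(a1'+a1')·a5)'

((a1+a1'·a1)·(a5+a1')·a5·((a5+a1')·a5+a5')+(a1'+a1')·a5)'
= ((a1+a1'·a1)·(a5+a1')·a5·((a5+a1')·a5+a5')+a1'·a5)'   [idempotence]
= ((a1+a1'·a1)·(a5+a1')·a5+a1'·a5)'   [absorption]
= (a1·(a5+a1')·a5+a1'·a5)'   [complement / identity]
= (a1·a5+a1'·a5)'   [absorption]
= a5'   [distribution]

a5'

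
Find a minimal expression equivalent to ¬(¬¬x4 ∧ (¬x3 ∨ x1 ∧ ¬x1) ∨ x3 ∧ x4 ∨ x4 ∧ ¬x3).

¬x4

¬(¬¬x4 ∧ (¬x3 ∨ x1 ∧ ¬x1) ∨ x3 ∧ x4 ∨ x4 ∧ ¬x3)
= ¬(¬¬x4 ∧ (¬x3 ∨ x1 ∧ ¬x1) ∨ x4)   — distribution
= ¬(¬¬x4 ∧ ¬x3 ∨ x4)   — complement / identity
= ¬(x4 ∧ ¬x3 ∨ x4)   — double negation
= ¬x4   — absorption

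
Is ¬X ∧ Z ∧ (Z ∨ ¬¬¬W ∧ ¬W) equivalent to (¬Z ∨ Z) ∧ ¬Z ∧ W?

E1: ¬X ∧ Z ∧ (Z ∨ ¬¬¬W ∧ ¬W)
    = ¬X ∧ Z ∧ (Z ∨ ¬W ∧ ¬W)   (double negation)
    = ¬X ∧ Z ∧ (Z ∨ ¬W)   (idempotence)
    = ¬X ∧ Z   (absorption)
E2: (¬Z ∨ Z) ∧ ¬Z ∧ W
    = ¬Z ∧ W   (complement / identity)
These differ: at W=0, X=0, Z=1, E1 = 1 but E2 = 0.

No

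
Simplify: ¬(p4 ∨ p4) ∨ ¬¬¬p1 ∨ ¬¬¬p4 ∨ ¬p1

¬p4 ∨ ¬p1

¬(p4 ∨ p4) ∨ ¬¬¬p1 ∨ ¬¬¬p4 ∨ ¬p1
= ¬(p4 ∨ p4) ∨ ¬p1 ∨ ¬¬¬p4 ∨ ¬p1   — double negation
= ¬(p4 ∨ p4) ∨ ¬p1 ∨ ¬p4 ∨ ¬p1   — double negation
= ¬p4 ∨ ¬p1 ∨ ¬p4 ∨ ¬p1   — idempotence
= ¬p4 ∨ ¬p1   — idempotence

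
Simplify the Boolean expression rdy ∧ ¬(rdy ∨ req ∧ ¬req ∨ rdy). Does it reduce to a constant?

rdy ∧ ¬(rdy ∨ req ∧ ¬req ∨ rdy)
= rdy ∧ ¬(rdy ∨ rdy)
= rdy ∧ ¬rdy
= False

False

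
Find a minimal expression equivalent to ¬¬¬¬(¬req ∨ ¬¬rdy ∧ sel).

¬req ∨ rdy ∧ sel

¬¬¬¬(¬req ∨ ¬¬rdy ∧ sel)
= ¬¬(¬req ∨ ¬¬rdy ∧ sel)   — double negation
= ¬req ∨ ¬¬rdy ∧ sel   — double negation
= ¬req ∨ rdy ∧ sel   — double negation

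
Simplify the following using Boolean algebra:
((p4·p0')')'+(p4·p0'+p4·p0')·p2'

p4·p0'

((p4·p0')')'+(p4·p0'+p4·p0')·p2'
= ((p4·p0')')'+p4·p0'·p2'   — idempotence
= p4·p0'+p4·p0'·p2'   — double negation
= p4·p0'   — absorption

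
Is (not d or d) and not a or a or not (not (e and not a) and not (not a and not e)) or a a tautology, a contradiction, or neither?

(not d or d) and not a or a or not (not (e and not a) and not (not a and not e)) or a
= not a or a or not (not (e and not a) and not (not a and not e)) or a
= not a or a or e and not a or not a and not e or a
= not a or a or not a or a
= not a or a
= True

tautology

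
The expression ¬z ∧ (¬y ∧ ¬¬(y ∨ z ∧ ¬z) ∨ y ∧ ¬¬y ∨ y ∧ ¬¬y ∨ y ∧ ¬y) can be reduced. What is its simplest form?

¬z ∧ y

¬z ∧ (¬y ∧ ¬¬(y ∨ z ∧ ¬z) ∨ y ∧ ¬¬y ∨ y ∧ ¬¬y ∨ y ∧ ¬y)
= ¬z ∧ (¬y ∧ ¬¬y ∨ y ∧ ¬¬y ∨ y ∧ ¬¬y ∨ y ∧ ¬y)   [complement / identity]
= ¬z ∧ (¬y ∧ ¬¬y ∨ y ∧ ¬¬y ∨ y ∧ ¬y)   [idempotence]
= ¬z ∧ (¬¬y ∨ y ∧ ¬y)   [distribution]
= ¬z ∧ ¬¬y   [complement / identity]
= ¬z ∧ y   [double negation]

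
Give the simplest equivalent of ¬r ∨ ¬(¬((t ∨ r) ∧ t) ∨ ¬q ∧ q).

¬r ∨ t

¬r ∨ ¬(¬((t ∨ r) ∧ t) ∨ ¬q ∧ q)
= ¬r ∨ ¬(¬t ∨ ¬q ∧ q)
= ¬r ∨ ¬¬t
= ¬r ∨ t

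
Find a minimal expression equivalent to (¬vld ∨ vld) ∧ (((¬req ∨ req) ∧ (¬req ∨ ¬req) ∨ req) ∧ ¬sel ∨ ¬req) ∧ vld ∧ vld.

(¬sel ∨ ¬req) ∧ vld

(¬vld ∨ vld) ∧ (((¬req ∨ req) ∧ (¬req ∨ ¬req) ∨ req) ∧ ¬sel ∨ ¬req) ∧ vld ∧ vld
= (¬vld ∨ vld) ∧ ((req ∧ ¬req ∨ ¬req ∨ req) ∧ ¬sel ∨ ¬req) ∧ vld ∧ vld
= (¬vld ∨ vld) ∧ ((req ∧ ¬req ∨ ¬req ∨ req) ∧ ¬sel ∨ ¬req) ∧ vld
= ((req ∧ ¬req ∨ ¬req ∨ req) ∧ ¬sel ∨ ¬req) ∧ vld
= ((¬req ∨ req) ∧ ¬sel ∨ ¬req) ∧ vld
= (¬sel ∨ ¬req) ∧ vld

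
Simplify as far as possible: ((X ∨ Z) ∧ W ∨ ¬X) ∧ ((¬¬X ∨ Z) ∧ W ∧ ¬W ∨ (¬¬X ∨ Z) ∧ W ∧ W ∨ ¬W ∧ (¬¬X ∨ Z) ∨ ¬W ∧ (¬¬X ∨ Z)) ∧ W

(X ∨ Z) ∧ W

((X ∨ Z) ∧ W ∨ ¬X) ∧ ((¬¬X ∨ Z) ∧ W ∧ ¬W ∨ (¬¬X ∨ Z) ∧ W ∧ W ∨ ¬W ∧ (¬¬X ∨ Z) ∨ ¬W ∧ (¬¬X ∨ Z)) ∧ W
= ((X ∨ Z) ∧ W ∨ ¬X) ∧ ((¬¬X ∨ Z) ∧ W ∧ ¬W ∨ (¬¬X ∨ Z) ∧ W ∧ W ∨ ¬W ∧ (¬¬X ∨ Z)) ∧ W   — idempotence
= ((X ∨ Z) ∧ W ∨ ¬X) ∧ ((¬¬X ∨ Z) ∧ W ∨ ¬W ∧ (¬¬X ∨ Z)) ∧ W   — distribution
= ((X ∨ Z) ∧ W ∨ ¬X) ∧ (¬¬X ∨ Z) ∧ W   — distribution
= ((X ∨ Z) ∧ W ∨ ¬X) ∧ (X ∨ Z) ∧ W   — double negation
= (X ∨ Z) ∧ W   — absorption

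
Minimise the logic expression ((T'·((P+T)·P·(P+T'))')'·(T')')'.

((T'·((P+T)·P·(P+T'))')'·(T')')'
= ((T'·((P+T)·P)')'·(T')')'
= T'·((P+T)·P)'+T'
= T'·P'+T'
= T'

T'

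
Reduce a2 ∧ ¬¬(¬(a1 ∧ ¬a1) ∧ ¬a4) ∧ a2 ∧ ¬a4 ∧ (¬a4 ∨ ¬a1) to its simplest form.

a2 ∧ ¬a4

a2 ∧ ¬¬(¬(a1 ∧ ¬a1) ∧ ¬a4) ∧ a2 ∧ ¬a4 ∧ (¬a4 ∨ ¬a1)
= a2 ∧ ¬¬(¬(a1 ∧ ¬a1) ∧ ¬a4) ∧ a2 ∧ ¬a4   (absorption)
= a2 ∧ ¬(a1 ∧ ¬a1 ∨ a4) ∧ a2 ∧ ¬a4   (De Morgan)
= a2 ∧ ¬a4 ∧ a2 ∧ ¬a4   (complement / identity)
= a2 ∧ ¬a4   (idempotence)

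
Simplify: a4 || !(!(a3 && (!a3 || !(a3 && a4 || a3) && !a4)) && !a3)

a4 || a3

a4 || !(!(a3 && (!a3 || !(a3 && a4 || a3) && !a4)) && !a3)
= a4 || !(!(a3 && (!a3 || !a3 && !a4)) && !a3)   [absorption]
= a4 || !(!(a3 && !a3) && !a3)   [absorption]
= a4 || a3 && !a3 || a3   [De Morgan]
= a4 || a3   [complement / identity]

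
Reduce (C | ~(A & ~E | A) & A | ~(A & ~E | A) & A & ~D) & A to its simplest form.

(C | ~(A & ~E | A) & A | ~(A & ~E | A) & A & ~D) & A
= (C | ~(A & ~E | A) & A) & A   (absorption)
= (C | ~A & A) & A   (absorption)
= C & A   (complement / identity)

C & A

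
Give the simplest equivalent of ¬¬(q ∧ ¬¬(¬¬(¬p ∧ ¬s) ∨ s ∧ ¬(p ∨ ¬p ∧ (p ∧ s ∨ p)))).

q ∧ ¬p

¬¬(q ∧ ¬¬(¬¬(¬p ∧ ¬s) ∨ s ∧ ¬(p ∨ ¬p ∧ (p ∧ s ∨ p))))
= ¬¬(q ∧ ¬¬(¬p ∧ ¬s ∨ s ∧ ¬(p ∨ ¬p ∧ (p ∧ s ∨ p))))   [double negation]
= ¬¬(q ∧ ¬¬(¬p ∧ ¬s ∨ s ∧ ¬(p ∨ ¬p ∧ p)))   [absorption]
= ¬¬(q ∧ (¬p ∧ ¬s ∨ s ∧ ¬(p ∨ ¬p ∧ p)))   [double negation]
= ¬¬(q ∧ (¬p ∧ ¬s ∨ s ∧ ¬p))   [complement / identity]
= ¬¬(q ∧ ¬p)   [distribution]
= q ∧ ¬p   [double negation]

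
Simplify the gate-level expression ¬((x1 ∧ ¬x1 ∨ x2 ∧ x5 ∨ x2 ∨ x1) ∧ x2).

¬x2

¬((x1 ∧ ¬x1 ∨ x2 ∧ x5 ∨ x2 ∨ x1) ∧ x2)
= ¬((x2 ∧ x5 ∨ x2 ∨ x1) ∧ x2)
= ¬((x2 ∨ x1) ∧ x2)
= ¬x2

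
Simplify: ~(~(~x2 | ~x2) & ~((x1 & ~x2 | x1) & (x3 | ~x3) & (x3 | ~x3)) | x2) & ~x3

~x2 & ~x3

~(~(~x2 | ~x2) & ~((x1 & ~x2 | x1) & (x3 | ~x3) & (x3 | ~x3)) | x2) & ~x3
= ~(~(~x2 | ~x2) & ~(x1 & (x3 | ~x3) & (x3 | ~x3)) | x2) & ~x3
= ~(~(~x2 | ~x2) & ~(x1 & (x3 | ~x3)) | x2) & ~x3
= ~(~~x2 & ~(x1 & (x3 | ~x3)) | x2) & ~x3
= ~(~~x2 & ~x1 | x2) & ~x3
= ~(x2 & ~x1 | x2) & ~x3
= ~x2 & ~x3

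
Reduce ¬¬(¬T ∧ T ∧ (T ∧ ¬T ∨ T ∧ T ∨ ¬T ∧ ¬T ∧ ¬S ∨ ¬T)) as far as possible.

¬¬(¬T ∧ T ∧ (T ∧ ¬T ∨ T ∧ T ∨ ¬T ∧ ¬T ∧ ¬S ∨ ¬T))
= ¬¬(¬T ∧ T ∧ (T ∧ ¬T ∨ T ∧ T ∨ ¬T ∧ ¬S ∨ ¬T))   (idempotence)
= ¬¬(¬T ∧ T ∧ (T ∧ ¬T ∨ T ∧ T ∨ ¬T))   (absorption)
= ¬T ∧ T ∧ (T ∧ ¬T ∨ T ∧ T ∨ ¬T)   (double negation)
= ¬T ∧ T ∧ (T ∨ ¬T)   (distribution)
= ¬T ∧ T   (complement / identity)
= False   (complement)

False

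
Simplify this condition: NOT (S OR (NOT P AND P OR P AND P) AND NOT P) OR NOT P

NOT S OR NOT P

NOT (S OR (NOT P AND P OR P AND P) AND NOT P) OR NOT P
= NOT (S OR P AND NOT P) OR NOT P   (distribution)
= NOT S OR NOT P   (complement / identity)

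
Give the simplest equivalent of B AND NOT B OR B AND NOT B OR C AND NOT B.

B AND NOT B OR B AND NOT B OR C AND NOT B
= B AND NOT B OR C AND NOT B   — idempotence
= C AND NOT B   — complement / identity

C AND NOT B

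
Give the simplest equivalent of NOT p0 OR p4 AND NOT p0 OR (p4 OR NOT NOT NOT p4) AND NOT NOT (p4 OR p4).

NOT p0 OR p4

NOT p0 OR p4 AND NOT p0 OR (p4 OR NOT NOT NOT p4) AND NOT NOT (p4 OR p4)
= NOT p0 OR p4 AND NOT p0 OR (p4 OR NOT p4) AND NOT NOT (p4 OR p4)   (double negation)
= NOT p0 OR p4 AND NOT p0 OR (p4 OR NOT p4) AND (p4 OR p4)   (double negation)
= NOT p0 OR p4 AND NOT p0 OR NOT p4 AND p4 OR p4   (distribution)
= NOT p0 OR p4 AND NOT p0 OR p4   (complement / identity)
= NOT p0 OR p4   (absorption)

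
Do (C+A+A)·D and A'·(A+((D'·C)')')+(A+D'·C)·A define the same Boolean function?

E1: (C+A+A)·D
    = (C+A)·D   (idempotence)
E2: A'·(A+((D'·C)')')+(A+D'·C)·A
    = A'·(A+D'·C)+(A+D'·C)·A   (double negation)
    = A+D'·C   (distribution)
These differ: at A=1, C=1, D=0, E1 = 0 but E2 = 1.

No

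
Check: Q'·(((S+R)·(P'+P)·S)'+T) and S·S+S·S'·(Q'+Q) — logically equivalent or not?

No

E1: Q'·(((S+R)·(P'+P)·S)'+T)
    = Q'·(((S+R)·S)'+T)   — complement / identity
    = Q'·(S'+T)   — absorption
E2: S·S+S·S'·(Q'+Q)
    = S·S+S·S'   — complement / identity
    = S   — distribution
These differ: at P=0, Q=0, R=0, S=0, T=1, E1 = 1 but E2 = 0.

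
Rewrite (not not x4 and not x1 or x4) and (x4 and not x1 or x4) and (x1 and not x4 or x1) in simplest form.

(not not x4 and not x1 or x4) and (x4 and not x1 or x4) and (x1 and not x4 or x1)
= (not not x4 and not x1 or x4) and (x4 and not x1 or x4) and x1
= (x4 and not x1 or x4) and (x4 and not x1 or x4) and x1
= (x4 and not x1 or x4) and x1
= x4 and x1

x4 and x1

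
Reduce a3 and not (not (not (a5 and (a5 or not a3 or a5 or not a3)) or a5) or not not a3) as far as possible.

a3 and not (not (not (a5 and (a5 or not a3 or a5 or not a3)) or a5) or not not a3)
= a3 and not (not (not (a5 and (a5 or not a3)) or a5) or not not a3)   (idempotence)
= a3 and (not (a5 and (a5 or not a3)) or a5) and not a3   (De Morgan)
= a3 and (not a5 or a5) and not a3   (absorption)
= a3 and not a3   (complement / identity)
= False   (complement)

False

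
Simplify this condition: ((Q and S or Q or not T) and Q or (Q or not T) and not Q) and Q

Q

((Q and S or Q or not T) and Q or (Q or not T) and not Q) and Q
= ((Q or not T) and Q or (Q or not T) and not Q) and Q   (absorption)
= (Q or not T) and Q   (distribution)
= Q   (absorption)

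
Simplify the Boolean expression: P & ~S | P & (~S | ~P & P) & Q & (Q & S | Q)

P & ~S | P & (~S | ~P & P) & Q & (Q & S | Q)
= P & ~S | P & ~S & Q & (Q & S | Q)   — complement / identity
= P & ~S | P & ~S & Q & Q   — absorption
= P & ~S | P & ~S & Q   — idempotence
= P & ~S   — absorption

P & ~S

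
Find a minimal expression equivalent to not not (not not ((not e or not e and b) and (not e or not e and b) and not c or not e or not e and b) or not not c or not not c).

not not (not not ((not e or not e and b) and (not e or not e and b) and not c or not e or not e and b) or not not c or not not c)
= not not (not not ((not e or not e and b) and (not e or not e and b) and not c or not e or not e and b) or not not c)
= not not (not not ((not e or not e and b) and not c or not e or not e and b) or not not c)
= not not (not not (not e or not e and b) or not not c)
= not (not (not e or not e and b) and not c)
= not e or not e and b or c
= not e or c

not e or c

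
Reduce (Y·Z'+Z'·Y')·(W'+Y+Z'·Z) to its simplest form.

(Y·Z'+Z'·Y')·(W'+Y+Z'·Z)
= Z'·(W'+Y+Z'·Z)
= Z'·(W'+Y)

Z'·(W'+Y)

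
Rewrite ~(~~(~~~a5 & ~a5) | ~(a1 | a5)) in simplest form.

~(~~(~~~a5 & ~a5) | ~(a1 | a5))
= ~(~~~a5 & ~a5) & (a1 | a5)   [De Morgan]
= ~(~a5 & ~a5) & (a1 | a5)   [double negation]
= (a5 | a5) & (a1 | a5)   [De Morgan]
= a5 | a5 & a1   [distribution]
= a5   [absorption]

a5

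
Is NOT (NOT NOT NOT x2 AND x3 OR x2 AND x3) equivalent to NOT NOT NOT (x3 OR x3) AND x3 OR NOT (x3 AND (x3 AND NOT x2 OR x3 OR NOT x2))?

Yes

E1: NOT (NOT NOT NOT x2 AND x3 OR x2 AND x3)
    = NOT (NOT x2 AND x3 OR x2 AND x3)   [double negation]
    = NOT x3   [distribution]
E2: NOT NOT NOT (x3 OR x3) AND x3 OR NOT (x3 AND (x3 AND NOT x2 OR x3 OR NOT x2))
    = NOT NOT NOT (x3 OR x3) AND x3 OR NOT (x3 AND (x3 OR NOT x2))   [absorption]
    = NOT NOT NOT x3 AND x3 OR NOT (x3 AND (x3 OR NOT x2))   [idempotence]
    = NOT x3 AND x3 OR NOT (x3 AND (x3 OR NOT x2))   [double negation]
    = NOT (x3 AND (x3 OR NOT x2))   [complement / identity]
    = NOT x3   [absorption]
Both reduce to NOT x3, so they are equivalent.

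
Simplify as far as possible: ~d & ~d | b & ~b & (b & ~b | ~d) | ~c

~d | ~c

~d & ~d | b & ~b & (b & ~b | ~d) | ~c
= ~d | b & ~b & (b & ~b | ~d) | ~c   [idempotence]
= ~d | b & ~b | ~c   [absorption]
= ~d | ~c   [complement / identity]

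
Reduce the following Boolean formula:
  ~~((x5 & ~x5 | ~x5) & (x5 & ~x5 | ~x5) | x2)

~x5 | x2

~~((x5 & ~x5 | ~x5) & (x5 & ~x5 | ~x5) | x2)
= ~~(x5 & ~x5 | ~x5 | x2)   [idempotence]
= ~~(~x5 | x2)   [complement / identity]
= ~x5 | x2   [double negation]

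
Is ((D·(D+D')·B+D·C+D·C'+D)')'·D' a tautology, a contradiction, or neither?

contradiction

((D·(D+D')·B+D·C+D·C'+D)')'·D'
= ((D·B+D·C+D·C'+D)')'·D'   — complement / identity
= (D·B+D·C+D·C'+D)·D'   — double negation
= (D·B+D+D)·D'   — distribution
= (D+D)·D'   — absorption
= D·D'   — idempotence
= 0   — complement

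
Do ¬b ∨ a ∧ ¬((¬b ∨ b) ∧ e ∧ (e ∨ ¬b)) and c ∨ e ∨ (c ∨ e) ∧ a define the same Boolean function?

E1: ¬b ∨ a ∧ ¬((¬b ∨ b) ∧ e ∧ (e ∨ ¬b))
    = ¬b ∨ a ∧ ¬(e ∧ (e ∨ ¬b))   (complement / identity)
    = ¬b ∨ a ∧ ¬e   (absorption)
E2: c ∨ e ∨ (c ∨ e) ∧ a
    = c ∨ e   (absorption)
These differ: at a=0, b=0, c=0, e=0, E1 = 1 but E2 = 0.

No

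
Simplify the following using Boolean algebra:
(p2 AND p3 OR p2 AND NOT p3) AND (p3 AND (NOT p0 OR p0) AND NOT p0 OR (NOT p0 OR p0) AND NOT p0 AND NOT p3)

p2 AND NOT p0

(p2 AND p3 OR p2 AND NOT p3) AND (p3 AND (NOT p0 OR p0) AND NOT p0 OR (NOT p0 OR p0) AND NOT p0 AND NOT p3)
= (p2 AND p3 OR p2 AND NOT p3) AND (NOT p0 OR p0) AND NOT p0   [distribution]
= (p2 AND p3 OR p2 AND NOT p3) AND NOT p0   [complement / identity]
= p2 AND NOT p0   [distribution]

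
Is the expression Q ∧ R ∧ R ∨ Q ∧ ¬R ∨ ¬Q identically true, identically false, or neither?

identically true

Q ∧ R ∧ R ∨ Q ∧ ¬R ∨ ¬Q
= Q ∧ R ∨ Q ∧ ¬R ∨ ¬Q
= Q ∨ ¬Q
= True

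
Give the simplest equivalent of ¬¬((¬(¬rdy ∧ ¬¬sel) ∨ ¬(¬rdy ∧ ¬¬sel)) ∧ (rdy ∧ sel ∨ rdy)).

¬¬((¬(¬rdy ∧ ¬¬sel) ∨ ¬(¬rdy ∧ ¬¬sel)) ∧ (rdy ∧ sel ∨ rdy))
= ¬¬((¬(¬rdy ∧ ¬¬sel) ∨ ¬(¬rdy ∧ ¬¬sel)) ∧ rdy)   [absorption]
= ¬¬(¬(¬rdy ∧ ¬¬sel) ∧ rdy)   [idempotence]
= ¬¬((rdy ∨ ¬sel) ∧ rdy)   [De Morgan]
= ¬¬rdy   [absorption]
= rdy   [double negation]

rdy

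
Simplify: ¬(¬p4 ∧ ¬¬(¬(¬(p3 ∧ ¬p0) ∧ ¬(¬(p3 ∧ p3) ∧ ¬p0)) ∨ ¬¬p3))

¬(¬p4 ∧ ¬¬(¬(¬(p3 ∧ ¬p0) ∧ ¬(¬(p3 ∧ p3) ∧ ¬p0)) ∨ ¬¬p3))
= ¬(¬p4 ∧ ¬¬(¬(¬(p3 ∧ ¬p0) ∧ ¬(¬p3 ∧ ¬p0)) ∨ ¬¬p3))   [idempotence]
= ¬(¬p4 ∧ ¬¬(p3 ∧ ¬p0 ∨ ¬p3 ∧ ¬p0 ∨ ¬¬p3))   [De Morgan]
= p4 ∨ ¬(p3 ∧ ¬p0 ∨ ¬p3 ∧ ¬p0 ∨ ¬¬p3)   [De Morgan]
= p4 ∨ ¬(¬p0 ∨ ¬¬p3)   [distribution]
= p4 ∨ p0 ∧ ¬p3   [De Morgan]

p4 ∨ p0 ∧ ¬p3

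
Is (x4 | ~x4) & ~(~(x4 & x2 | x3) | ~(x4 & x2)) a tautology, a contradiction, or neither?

(x4 | ~x4) & ~(~(x4 & x2 | x3) | ~(x4 & x2))
= (x4 | ~x4) & (x4 & x2 | x3) & x4 & x2
= (x4 | ~x4) & x4 & x2
= x4 & x2
This depends on x2, x4, so it is not a constant.

neither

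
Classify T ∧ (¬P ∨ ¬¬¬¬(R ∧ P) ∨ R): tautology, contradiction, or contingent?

T ∧ (¬P ∨ ¬¬¬¬(R ∧ P) ∨ R)
= T ∧ (¬P ∨ ¬¬(R ∧ P) ∨ R)   (double negation)
= T ∧ (¬P ∨ R ∧ P ∨ R)   (double negation)
= T ∧ (¬P ∨ R)   (absorption)
This depends on P, R, T, so it is not a constant.

contingent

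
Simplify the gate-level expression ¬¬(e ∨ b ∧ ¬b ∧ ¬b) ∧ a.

¬¬(e ∨ b ∧ ¬b ∧ ¬b) ∧ a
= (e ∨ b ∧ ¬b ∧ ¬b) ∧ a   (double negation)
= (e ∨ b ∧ ¬b) ∧ a   (idempotence)
= e ∧ a   (complement / identity)

e ∧ a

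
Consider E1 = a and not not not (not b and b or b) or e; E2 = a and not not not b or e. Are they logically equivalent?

E1: a and not not not (not b and b or b) or e
    = a and not (not b and b or b) or e   [double negation]
    = a and not b or e   [complement / identity]
E2: a and not not not b or e
    = a and not b or e   [double negation]
Both reduce to a and not b or e, so they are equivalent.

Yes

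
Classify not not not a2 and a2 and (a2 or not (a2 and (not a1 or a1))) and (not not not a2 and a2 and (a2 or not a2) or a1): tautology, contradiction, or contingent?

not not not a2 and a2 and (a2 or not (a2 and (not a1 or a1))) and (not not not a2 and a2 and (a2 or not a2) or a1)
= not not not a2 and a2 and (a2 or not a2) and (not not not a2 and a2 and (a2 or not a2) or a1)   — complement / identity
= not not not a2 and a2 and (a2 or not a2)   — absorption
= not a2 and a2 and (a2 or not a2)   — double negation
= not a2 and a2   — complement / identity
= False   — complement

contradiction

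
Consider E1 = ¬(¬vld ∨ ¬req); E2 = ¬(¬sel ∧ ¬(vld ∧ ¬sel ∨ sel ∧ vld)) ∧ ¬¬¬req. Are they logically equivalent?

No

E1: ¬(¬vld ∨ ¬req)
    = vld ∧ req   (De Morgan)
E2: ¬(¬sel ∧ ¬(vld ∧ ¬sel ∨ sel ∧ vld)) ∧ ¬¬¬req
    = (sel ∨ vld ∧ ¬sel ∨ sel ∧ vld) ∧ ¬¬¬req   (De Morgan)
    = (sel ∨ vld) ∧ ¬¬¬req   (distribution)
    = (sel ∨ vld) ∧ ¬req   (double negation)
These differ: at req=1, sel=1, vld=1, E1 = 1 but E2 = 0.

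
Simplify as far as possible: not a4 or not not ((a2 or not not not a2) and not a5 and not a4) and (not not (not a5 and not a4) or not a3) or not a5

not a4 or not a5

not a4 or not not ((a2 or not not not a2) and not a5 and not a4) and (not not (not a5 and not a4) or not a3) or not a5
= not a4 or not not ((a2 or not a2) and not a5 and not a4) and (not not (not a5 and not a4) or not a3) or not a5   [double negation]
= not a4 or not not (not a5 and not a4) and (not not (not a5 and not a4) or not a3) or not a5   [complement / identity]
= not a4 or not not (not a5 and not a4) or not a5   [absorption]
= not a4 or not a5 and not a4 or not a5   [double negation]
= not a4 or not a5   [absorption]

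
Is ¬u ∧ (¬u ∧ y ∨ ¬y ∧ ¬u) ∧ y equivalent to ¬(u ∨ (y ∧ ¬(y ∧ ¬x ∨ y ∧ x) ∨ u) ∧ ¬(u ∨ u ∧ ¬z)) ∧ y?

Yes

E1: ¬u ∧ (¬u ∧ y ∨ ¬y ∧ ¬u) ∧ y
    = ¬u ∧ ¬u ∧ y   (distribution)
    = ¬u ∧ y   (idempotence)
E2: ¬(u ∨ (y ∧ ¬(y ∧ ¬x ∨ y ∧ x) ∨ u) ∧ ¬(u ∨ u ∧ ¬z)) ∧ y
    = ¬(u ∨ (y ∧ ¬y ∨ u) ∧ ¬(u ∨ u ∧ ¬z)) ∧ y   (distribution)
    = ¬(u ∨ u ∧ ¬(u ∨ u ∧ ¬z)) ∧ y   (complement / identity)
    = ¬(u ∨ u ∧ ¬u) ∧ y   (absorption)
    = ¬u ∧ y   (complement / identity)
Both reduce to ¬u ∧ y, so they are equivalent.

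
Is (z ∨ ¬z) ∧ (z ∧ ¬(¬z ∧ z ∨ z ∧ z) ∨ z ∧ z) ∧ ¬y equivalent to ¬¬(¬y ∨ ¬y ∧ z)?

E1: (z ∨ ¬z) ∧ (z ∧ ¬(¬z ∧ z ∨ z ∧ z) ∨ z ∧ z) ∧ ¬y
    = (z ∨ ¬z) ∧ (z ∧ ¬z ∨ z ∧ z) ∧ ¬y   — distribution
    = (z ∨ ¬z) ∧ z ∧ ¬y   — distribution
    = z ∧ ¬y   — complement / identity
E2: ¬¬(¬y ∨ ¬y ∧ z)
    = ¬¬¬y   — absorption
    = ¬y   — double negation
These differ: at y=0, z=0, E1 = 0 but E2 = 1.

No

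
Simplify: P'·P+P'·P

0

P'·P+P'·P
= P'·P   — complement / identity
= 0   — complement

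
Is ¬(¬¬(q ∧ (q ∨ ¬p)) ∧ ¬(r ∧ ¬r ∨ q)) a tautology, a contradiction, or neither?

tautology

¬(¬¬(q ∧ (q ∨ ¬p)) ∧ ¬(r ∧ ¬r ∨ q))
= ¬(¬¬q ∧ ¬(r ∧ ¬r ∨ q))   — absorption
= ¬q ∨ r ∧ ¬r ∨ q   — De Morgan
= ¬q ∨ q   — complement / identity
= True   — complement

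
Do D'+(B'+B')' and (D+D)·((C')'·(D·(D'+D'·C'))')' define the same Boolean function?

E1: D'+(B'+B')'
    = D'+B·B   [De Morgan]
    = D'+B   [idempotence]
E2: (D+D)·((C')'·(D·(D'+D'·C'))')'
    = D·((C')'·(D·(D'+D'·C'))')'   [idempotence]
    = D·((C')'·(D·D')')'   [absorption]
    = D·(C'+D·D')   [De Morgan]
    = D·C'   [complement / identity]
These differ: at B=0, C=1, D=0, E1 = 1 but E2 = 0.

No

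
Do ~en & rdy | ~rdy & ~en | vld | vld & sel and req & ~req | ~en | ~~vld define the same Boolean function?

Yes

E1: ~en & rdy | ~rdy & ~en | vld | vld & sel
    = ~en | vld | vld & sel   — distribution
    = ~en | vld   — absorption
E2: req & ~req | ~en | ~~vld
    = ~en | ~~vld   — complement / identity
    = ~en | vld   — double negation
Both reduce to ~en | vld, so they are equivalent.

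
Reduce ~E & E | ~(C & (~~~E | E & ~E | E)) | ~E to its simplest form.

~E & E | ~(C & (~~~E | E & ~E | E)) | ~E
= ~E & E | ~(C & (~~~E | E)) | ~E   (complement / identity)
= ~E & E | ~(C & (~E | E)) | ~E   (double negation)
= ~E & E | ~C | ~E   (complement / identity)
= ~C | ~E   (complement / identity)

~C | ~E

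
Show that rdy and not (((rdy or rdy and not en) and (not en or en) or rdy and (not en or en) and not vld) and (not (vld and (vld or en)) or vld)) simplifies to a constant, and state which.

rdy and not (((rdy or rdy and not en) and (not en or en) or rdy and (not en or en) and not vld) and (not (vld and (vld or en)) or vld))
= rdy and not ((rdy and (not en or en) or rdy and (not en or en) and not vld) and (not (vld and (vld or en)) or vld))
= rdy and not ((rdy and (not en or en) or rdy and (not en or en) and not vld) and (not vld or vld))
= rdy and not (rdy and (not en or en) or rdy and (not en or en) and not vld)
= rdy and not (rdy and (not en or en))
= rdy and not rdy
= False

False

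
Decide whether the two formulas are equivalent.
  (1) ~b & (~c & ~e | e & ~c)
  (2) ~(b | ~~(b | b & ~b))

No

E1: ~b & (~c & ~e | e & ~c)
    = ~b & ~c   (distribution)
E2: ~(b | ~~(b | b & ~b))
    = ~(b | ~~b)   (complement / identity)
    = ~(b | b)   (double negation)
    = ~b   (idempotence)
These differ: at b=0, c=1, e=0, E1 = 0 but E2 = 1.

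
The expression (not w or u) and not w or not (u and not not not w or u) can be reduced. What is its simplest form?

not w or not u

(not w or u) and not w or not (u and not not not w or u)
= not w or not (u and not not not w or u)   (absorption)
= not w or not (u and not w or u)   (double negation)
= not w or not u   (absorption)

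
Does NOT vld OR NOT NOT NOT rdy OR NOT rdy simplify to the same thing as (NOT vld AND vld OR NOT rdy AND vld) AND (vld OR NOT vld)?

E1: NOT vld OR NOT NOT NOT rdy OR NOT rdy
    = NOT vld OR NOT rdy OR NOT rdy   [double negation]
    = NOT vld OR NOT rdy   [idempotence]
E2: (NOT vld AND vld OR NOT rdy AND vld) AND (vld OR NOT vld)
    = NOT rdy AND vld AND (vld OR NOT vld)   [complement / identity]
    = NOT rdy AND vld   [complement / identity]
These differ: at rdy=0, vld=0, E1 = 1 but E2 = 0.

No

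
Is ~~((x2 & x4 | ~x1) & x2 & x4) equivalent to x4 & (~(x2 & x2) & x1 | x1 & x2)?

No

E1: ~~((x2 & x4 | ~x1) & x2 & x4)
    = ~~(x2 & x4)   (absorption)
    = x2 & x4   (double negation)
E2: x4 & (~(x2 & x2) & x1 | x1 & x2)
    = x4 & (~x2 & x1 | x1 & x2)   (idempotence)
    = x4 & x1   (distribution)
These differ: at x1=0, x2=1, x4=1, E1 = 1 but E2 = 0.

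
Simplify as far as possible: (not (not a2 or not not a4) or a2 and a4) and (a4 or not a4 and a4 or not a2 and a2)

a2 and a4

(not (not a2 or not not a4) or a2 and a4) and (a4 or not a4 and a4 or not a2 and a2)
= (not (not a2 or not not a4) or a2 and a4) and (a4 or not a2 and a2)   — complement / identity
= (not (not a2 or not not a4) or a2 and a4) and a4   — complement / identity
= (a2 and not a4 or a2 and a4) and a4   — De Morgan
= a2 and a4   — distribution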